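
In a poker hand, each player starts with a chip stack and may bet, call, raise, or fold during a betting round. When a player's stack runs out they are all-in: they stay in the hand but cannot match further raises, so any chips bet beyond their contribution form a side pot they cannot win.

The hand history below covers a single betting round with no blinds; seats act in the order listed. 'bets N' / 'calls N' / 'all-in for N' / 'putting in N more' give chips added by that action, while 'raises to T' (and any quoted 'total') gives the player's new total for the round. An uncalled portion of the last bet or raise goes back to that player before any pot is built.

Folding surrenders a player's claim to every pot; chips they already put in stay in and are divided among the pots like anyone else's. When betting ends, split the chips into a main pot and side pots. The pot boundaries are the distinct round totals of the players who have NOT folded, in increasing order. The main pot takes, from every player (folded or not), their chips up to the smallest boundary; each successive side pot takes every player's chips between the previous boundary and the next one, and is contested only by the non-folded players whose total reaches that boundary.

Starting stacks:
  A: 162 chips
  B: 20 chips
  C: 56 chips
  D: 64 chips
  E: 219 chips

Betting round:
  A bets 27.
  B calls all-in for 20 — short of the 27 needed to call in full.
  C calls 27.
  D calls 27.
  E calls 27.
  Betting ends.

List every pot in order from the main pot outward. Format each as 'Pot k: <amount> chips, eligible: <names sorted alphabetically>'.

Contributions: A=27, B=20, C=27, D=27, E=27
Pot levels (distinct totals of non-folded players): 20, 27
Layer 1-20: 20 each from A, B, C, D, E = 20*5 = 100 chips; eligible A, B, C, D, E
Layer 21-27: 7 each from A, C, D, E = 7*4 = 28 chips; eligible A, C, D, E

Pot 1: 100 chips, eligible: A, B, C, D, E
Pot 2: 28 chips, eligible: A, C, D, E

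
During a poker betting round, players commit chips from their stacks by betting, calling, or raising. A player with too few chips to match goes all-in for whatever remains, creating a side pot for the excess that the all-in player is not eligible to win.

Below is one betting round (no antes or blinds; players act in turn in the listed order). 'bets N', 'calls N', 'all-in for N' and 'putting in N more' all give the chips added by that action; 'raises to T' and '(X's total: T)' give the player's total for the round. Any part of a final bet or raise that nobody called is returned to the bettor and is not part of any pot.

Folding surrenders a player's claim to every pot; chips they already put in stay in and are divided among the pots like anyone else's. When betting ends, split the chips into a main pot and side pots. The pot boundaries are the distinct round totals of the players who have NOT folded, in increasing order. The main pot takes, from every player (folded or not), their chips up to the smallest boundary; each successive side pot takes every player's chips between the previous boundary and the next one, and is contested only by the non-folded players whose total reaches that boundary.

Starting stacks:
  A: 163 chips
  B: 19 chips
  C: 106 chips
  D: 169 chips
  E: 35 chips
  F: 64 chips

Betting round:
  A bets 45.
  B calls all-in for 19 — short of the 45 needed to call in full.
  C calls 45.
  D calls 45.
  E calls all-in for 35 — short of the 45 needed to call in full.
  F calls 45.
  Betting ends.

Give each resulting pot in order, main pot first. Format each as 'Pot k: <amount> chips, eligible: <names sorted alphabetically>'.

Pot 1: 114 chips, eligible: A, B, C, D, E, F
Pot 2: 80 chips, eligible: A, C, D, E, F
Pot 3: 40 chips, eligible: A, C, D, F

Derivation:
Contributions: A=45, B=19, C=45, D=45, E=35, F=45
Pot levels (distinct totals of non-folded players): 19, 35, 45
Layer 1-19: 19 each from A, B, C, D, E, F = 19*6 = 114 chips; eligible A, B, C, D, E, F
Layer 20-35: 16 each from A, C, D, E, F = 16*5 = 80 chips; eligible A, C, D, E, F
Layer 36-45: 10 each from A, C, D, F = 10*4 = 40 chips; eligible A, C, D, F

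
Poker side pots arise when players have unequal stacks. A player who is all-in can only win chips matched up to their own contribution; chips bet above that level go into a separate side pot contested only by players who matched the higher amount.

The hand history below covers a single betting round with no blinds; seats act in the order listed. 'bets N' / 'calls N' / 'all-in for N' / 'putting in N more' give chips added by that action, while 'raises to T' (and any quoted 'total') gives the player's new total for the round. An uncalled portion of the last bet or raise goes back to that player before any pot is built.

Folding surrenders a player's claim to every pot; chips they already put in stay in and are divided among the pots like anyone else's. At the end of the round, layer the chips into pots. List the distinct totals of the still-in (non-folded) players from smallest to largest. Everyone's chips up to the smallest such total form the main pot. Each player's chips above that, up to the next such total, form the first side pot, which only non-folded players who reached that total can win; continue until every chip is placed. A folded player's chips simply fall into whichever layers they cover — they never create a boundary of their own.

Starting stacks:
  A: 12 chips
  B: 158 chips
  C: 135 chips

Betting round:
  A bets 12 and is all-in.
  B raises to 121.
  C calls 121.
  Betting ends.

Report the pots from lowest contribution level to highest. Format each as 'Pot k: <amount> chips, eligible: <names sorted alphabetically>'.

Pot 1: 36 chips, eligible: A, B, C
Pot 2: 218 chips, eligible: B, C

Derivation:
Contributions: A=12, B=121, C=121
Pot levels (distinct totals of non-folded players): 12, 121
Layer 1-12: 12 each from A, B, C = 12*3 = 36 chips; eligible A, B, C
Layer 13-121: 109 each from B, C = 109*2 = 218 chips; eligible B, C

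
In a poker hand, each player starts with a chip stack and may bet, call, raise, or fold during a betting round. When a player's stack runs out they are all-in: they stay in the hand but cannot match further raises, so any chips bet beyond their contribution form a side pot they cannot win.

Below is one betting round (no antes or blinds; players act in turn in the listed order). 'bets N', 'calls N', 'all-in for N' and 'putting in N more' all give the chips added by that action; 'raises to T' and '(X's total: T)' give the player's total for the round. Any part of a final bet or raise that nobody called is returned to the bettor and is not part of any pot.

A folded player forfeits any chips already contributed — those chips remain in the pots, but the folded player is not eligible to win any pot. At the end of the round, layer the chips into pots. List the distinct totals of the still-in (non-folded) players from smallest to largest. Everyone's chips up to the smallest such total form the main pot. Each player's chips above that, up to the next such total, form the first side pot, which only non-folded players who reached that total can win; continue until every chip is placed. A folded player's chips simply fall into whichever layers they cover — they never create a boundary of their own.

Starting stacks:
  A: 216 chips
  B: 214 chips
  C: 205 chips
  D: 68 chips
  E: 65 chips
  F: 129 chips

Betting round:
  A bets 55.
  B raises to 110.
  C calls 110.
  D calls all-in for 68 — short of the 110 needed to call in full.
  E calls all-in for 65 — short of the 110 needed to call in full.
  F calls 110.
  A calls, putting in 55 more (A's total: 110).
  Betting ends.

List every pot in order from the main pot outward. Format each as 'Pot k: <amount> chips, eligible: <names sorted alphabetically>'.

Pot 1: 390 chips, eligible: A, B, C, D, E, F
Pot 2: 15 chips, eligible: A, B, C, D, F
Pot 3: 168 chips, eligible: A, B, C, F

Derivation:
Contributions: A=110, B=110, C=110, D=68, E=65, F=110
Pot levels (distinct totals of non-folded players): 65, 68, 110
Layer 1-65: 65 each from A, B, C, D, E, F = 65*6 = 390 chips; eligible A, B, C, D, E, F
Layer 66-68: 3 each from A, B, C, D, F = 3*5 = 15 chips; eligible A, B, C, D, F
Layer 69-110: 42 each from A, B, C, F = 42*4 = 168 chips; eligible A, B, C, F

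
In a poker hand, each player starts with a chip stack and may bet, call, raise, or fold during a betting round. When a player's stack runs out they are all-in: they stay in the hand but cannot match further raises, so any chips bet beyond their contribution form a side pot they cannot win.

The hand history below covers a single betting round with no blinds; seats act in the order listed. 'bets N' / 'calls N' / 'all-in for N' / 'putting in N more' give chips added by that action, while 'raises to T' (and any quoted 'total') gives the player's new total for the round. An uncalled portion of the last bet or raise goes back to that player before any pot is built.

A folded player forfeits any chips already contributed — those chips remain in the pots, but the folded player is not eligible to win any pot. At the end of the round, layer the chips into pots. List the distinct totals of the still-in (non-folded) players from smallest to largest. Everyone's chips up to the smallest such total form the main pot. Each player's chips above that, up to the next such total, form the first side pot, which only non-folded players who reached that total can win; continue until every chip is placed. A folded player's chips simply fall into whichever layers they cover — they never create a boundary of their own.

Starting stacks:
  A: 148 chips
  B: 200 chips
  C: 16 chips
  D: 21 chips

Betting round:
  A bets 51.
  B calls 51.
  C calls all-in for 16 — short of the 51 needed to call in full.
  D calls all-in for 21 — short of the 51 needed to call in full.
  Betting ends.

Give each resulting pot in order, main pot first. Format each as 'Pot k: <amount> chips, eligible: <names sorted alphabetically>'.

Contributions: A=51, B=51, C=16, D=21
Pot levels (distinct totals of non-folded players): 16, 21, 51
Layer 1-16: 16 each from A, B, C, D = 16*4 = 64 chips; eligible A, B, C, D
Layer 17-21: 5 each from A, B, D = 5*3 = 15 chips; eligible A, B, D
Layer 22-51: 30 each from A, B = 30*2 = 60 chips; eligible A, B

Pot 1: 64 chips, eligible: A, B, C, D
Pot 2: 15 chips, eligible: A, B, D
Pot 3: 60 chips, eligible: A, B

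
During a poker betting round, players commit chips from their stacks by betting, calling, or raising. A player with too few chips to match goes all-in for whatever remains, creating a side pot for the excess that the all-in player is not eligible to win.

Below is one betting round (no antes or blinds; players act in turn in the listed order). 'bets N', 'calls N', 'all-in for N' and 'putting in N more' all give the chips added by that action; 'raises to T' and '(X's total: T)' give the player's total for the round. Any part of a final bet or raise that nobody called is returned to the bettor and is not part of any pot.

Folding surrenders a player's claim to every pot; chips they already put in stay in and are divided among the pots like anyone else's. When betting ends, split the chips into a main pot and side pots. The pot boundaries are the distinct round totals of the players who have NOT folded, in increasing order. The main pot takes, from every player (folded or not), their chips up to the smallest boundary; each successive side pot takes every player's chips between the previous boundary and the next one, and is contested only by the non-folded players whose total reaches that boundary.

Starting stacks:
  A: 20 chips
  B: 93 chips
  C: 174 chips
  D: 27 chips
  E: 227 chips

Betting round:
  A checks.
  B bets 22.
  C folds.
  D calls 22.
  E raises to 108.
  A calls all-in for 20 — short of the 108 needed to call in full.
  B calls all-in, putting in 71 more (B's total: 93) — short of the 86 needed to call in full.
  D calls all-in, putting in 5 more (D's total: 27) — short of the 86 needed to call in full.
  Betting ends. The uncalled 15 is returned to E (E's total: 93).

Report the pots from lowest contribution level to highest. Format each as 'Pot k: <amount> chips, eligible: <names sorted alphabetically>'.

Pot 1: 80 chips, eligible: A, B, D, E
Pot 2: 21 chips, eligible: B, D, E
Pot 3: 132 chips, eligible: B, E

Derivation:
Contributions (after 15 returned to E): A=20, B=93, D=27, E=93
Folded: C
Pot levels (distinct totals of non-folded players): 20, 27, 93
Layer 1-20: 20 each from A, B, D, E = 20*4 = 80 chips; eligible A, B, D, E
Layer 21-27: 7 each from B, D, E = 7*3 = 21 chips; eligible B, D, E
Layer 28-93: 66 each from B, E = 66*2 = 132 chips; eligible B, E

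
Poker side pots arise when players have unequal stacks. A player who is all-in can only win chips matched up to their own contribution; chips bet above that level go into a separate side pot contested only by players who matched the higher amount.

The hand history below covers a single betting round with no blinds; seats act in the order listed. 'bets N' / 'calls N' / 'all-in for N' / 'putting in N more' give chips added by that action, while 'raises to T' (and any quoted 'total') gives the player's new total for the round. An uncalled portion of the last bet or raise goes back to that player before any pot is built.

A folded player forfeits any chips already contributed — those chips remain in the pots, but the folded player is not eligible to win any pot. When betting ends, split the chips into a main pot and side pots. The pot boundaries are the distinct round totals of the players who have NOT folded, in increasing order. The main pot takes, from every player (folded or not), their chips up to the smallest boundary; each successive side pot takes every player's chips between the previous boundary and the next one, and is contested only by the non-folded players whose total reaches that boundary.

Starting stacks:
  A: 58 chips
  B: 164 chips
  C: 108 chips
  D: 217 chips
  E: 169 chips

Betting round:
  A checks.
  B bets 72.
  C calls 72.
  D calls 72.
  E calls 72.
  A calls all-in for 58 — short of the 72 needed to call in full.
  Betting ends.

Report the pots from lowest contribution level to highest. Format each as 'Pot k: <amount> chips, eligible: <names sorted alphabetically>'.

Pot 1: 290 chips, eligible: A, B, C, D, E
Pot 2: 56 chips, eligible: B, C, D, E

Derivation:
Contributions: A=58, B=72, C=72, D=72, E=72
Pot levels (distinct totals of non-folded players): 58, 72
Layer 1-58: 58 each from A, B, C, D, E = 58*5 = 290 chips; eligible A, B, C, D, E
Layer 59-72: 14 each from B, C, D, E = 14*4 = 56 chips; eligible B, C, D, E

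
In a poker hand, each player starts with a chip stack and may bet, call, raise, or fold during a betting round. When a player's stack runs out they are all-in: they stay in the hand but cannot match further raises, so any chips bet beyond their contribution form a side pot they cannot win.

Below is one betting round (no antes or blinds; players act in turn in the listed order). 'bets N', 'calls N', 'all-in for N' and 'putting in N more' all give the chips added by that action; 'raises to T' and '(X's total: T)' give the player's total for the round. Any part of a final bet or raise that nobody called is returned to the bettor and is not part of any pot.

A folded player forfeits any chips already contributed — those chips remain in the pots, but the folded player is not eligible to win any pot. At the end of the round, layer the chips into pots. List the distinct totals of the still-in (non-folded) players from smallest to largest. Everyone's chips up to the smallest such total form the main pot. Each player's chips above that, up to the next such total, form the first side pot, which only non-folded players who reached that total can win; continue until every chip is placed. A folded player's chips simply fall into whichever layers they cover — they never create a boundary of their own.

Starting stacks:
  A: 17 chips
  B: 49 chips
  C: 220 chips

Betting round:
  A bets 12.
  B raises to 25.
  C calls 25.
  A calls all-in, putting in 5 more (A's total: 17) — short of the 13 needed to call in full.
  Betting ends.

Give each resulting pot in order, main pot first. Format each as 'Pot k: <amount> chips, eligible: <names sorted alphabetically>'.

Contributions: A=17, B=25, C=25
Pot levels (distinct totals of non-folded players): 17, 25
Layer 1-17: 17 each from A, B, C = 17*3 = 51 chips; eligible A, B, C
Layer 18-25: 8 each from B, C = 8*2 = 16 chips; eligible B, C

Pot 1: 51 chips, eligible: A, B, C
Pot 2: 16 chips, eligible: B, C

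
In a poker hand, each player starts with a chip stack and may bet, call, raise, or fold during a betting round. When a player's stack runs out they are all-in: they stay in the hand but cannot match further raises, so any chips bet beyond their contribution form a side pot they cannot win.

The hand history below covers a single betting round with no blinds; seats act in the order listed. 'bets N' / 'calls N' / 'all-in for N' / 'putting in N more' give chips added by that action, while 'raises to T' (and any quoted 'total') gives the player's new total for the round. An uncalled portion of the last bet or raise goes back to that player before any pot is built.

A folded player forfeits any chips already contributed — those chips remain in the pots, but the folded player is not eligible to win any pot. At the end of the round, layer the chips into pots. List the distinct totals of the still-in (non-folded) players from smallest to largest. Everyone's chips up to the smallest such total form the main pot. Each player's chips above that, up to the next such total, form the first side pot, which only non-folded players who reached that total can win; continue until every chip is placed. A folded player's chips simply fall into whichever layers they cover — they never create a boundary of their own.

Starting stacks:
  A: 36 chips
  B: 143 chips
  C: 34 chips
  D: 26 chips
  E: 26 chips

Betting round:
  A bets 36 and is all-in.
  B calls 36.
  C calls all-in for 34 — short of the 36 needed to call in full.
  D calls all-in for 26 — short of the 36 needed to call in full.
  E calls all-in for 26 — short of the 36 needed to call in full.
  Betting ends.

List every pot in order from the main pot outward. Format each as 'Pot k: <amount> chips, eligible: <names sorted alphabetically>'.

Pot 1: 130 chips, eligible: A, B, C, D, E
Pot 2: 24 chips, eligible: A, B, C
Pot 3: 4 chips, eligible: A, B

Derivation:
Contributions: A=36, B=36, C=34, D=26, E=26
Pot levels (distinct totals of non-folded players): 26, 34, 36
Layer 1-26: 26 each from A, B, C, D, E = 26*5 = 130 chips; eligible A, B, C, D, E
Layer 27-34: 8 each from A, B, C = 8*3 = 24 chips; eligible A, B, C
Layer 35-36: 2 each from A, B = 2*2 = 4 chips; eligible A, B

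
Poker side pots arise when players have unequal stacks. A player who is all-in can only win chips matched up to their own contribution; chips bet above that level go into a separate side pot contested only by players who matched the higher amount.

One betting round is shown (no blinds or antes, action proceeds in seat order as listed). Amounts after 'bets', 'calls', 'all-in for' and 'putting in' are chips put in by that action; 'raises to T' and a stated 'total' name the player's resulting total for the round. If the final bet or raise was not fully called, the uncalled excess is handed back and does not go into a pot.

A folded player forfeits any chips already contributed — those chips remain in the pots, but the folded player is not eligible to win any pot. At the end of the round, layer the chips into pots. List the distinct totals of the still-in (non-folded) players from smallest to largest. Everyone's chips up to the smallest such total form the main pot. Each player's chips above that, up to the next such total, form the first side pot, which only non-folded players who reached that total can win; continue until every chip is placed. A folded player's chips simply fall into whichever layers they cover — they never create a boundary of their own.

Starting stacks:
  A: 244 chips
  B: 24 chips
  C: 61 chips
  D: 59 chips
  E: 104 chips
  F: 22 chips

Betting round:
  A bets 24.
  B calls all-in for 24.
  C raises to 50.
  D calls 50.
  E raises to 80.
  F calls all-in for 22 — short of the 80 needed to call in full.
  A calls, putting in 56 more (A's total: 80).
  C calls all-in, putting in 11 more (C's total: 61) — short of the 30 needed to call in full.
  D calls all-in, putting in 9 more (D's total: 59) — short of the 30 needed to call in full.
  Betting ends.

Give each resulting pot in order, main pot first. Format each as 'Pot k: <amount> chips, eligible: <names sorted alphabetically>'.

Contributions: A=80, B=24, C=61, D=59, E=80, F=22
Pot levels (distinct totals of non-folded players): 22, 24, 59, 61, 80
Layer 1-22: 22 each from A, B, C, D, E, F = 22*6 = 132 chips; eligible A, B, C, D, E, F
Layer 23-24: 2 each from A, B, C, D, E = 2*5 = 10 chips; eligible A, B, C, D, E
Layer 25-59: 35 each from A, C, D, E = 35*4 = 140 chips; eligible A, C, D, E
Layer 60-61: 2 each from A, C, E = 2*3 = 6 chips; eligible A, C, E
Layer 62-80: 19 each from A, E = 19*2 = 38 chips; eligible A, E

Pot 1: 132 chips, eligible: A, B, C, D, E, F
Pot 2: 10 chips, eligible: A, B, C, D, E
Pot 3: 140 chips, eligible: A, C, D, E
Pot 4: 6 chips, eligible: A, C, E
Pot 5: 38 chips, eligible: A, E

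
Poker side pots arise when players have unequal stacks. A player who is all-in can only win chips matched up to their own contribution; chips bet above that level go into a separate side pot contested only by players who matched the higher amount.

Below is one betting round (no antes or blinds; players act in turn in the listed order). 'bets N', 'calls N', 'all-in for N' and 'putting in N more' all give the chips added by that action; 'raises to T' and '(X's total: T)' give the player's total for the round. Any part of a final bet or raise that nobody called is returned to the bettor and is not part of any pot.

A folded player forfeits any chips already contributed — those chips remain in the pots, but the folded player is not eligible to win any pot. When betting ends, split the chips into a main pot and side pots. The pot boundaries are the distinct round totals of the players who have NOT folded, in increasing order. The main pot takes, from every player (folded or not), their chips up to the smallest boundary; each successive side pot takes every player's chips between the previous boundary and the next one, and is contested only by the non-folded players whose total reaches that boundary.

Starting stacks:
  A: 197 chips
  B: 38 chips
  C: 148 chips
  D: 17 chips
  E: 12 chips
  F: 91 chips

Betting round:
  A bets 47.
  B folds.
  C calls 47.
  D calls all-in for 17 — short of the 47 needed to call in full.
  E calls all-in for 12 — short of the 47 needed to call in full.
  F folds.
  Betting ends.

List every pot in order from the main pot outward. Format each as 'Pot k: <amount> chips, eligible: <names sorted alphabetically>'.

Contributions: A=47, C=47, D=17, E=12
Folded: B, F
Pot levels (distinct totals of non-folded players): 12, 17, 47
Layer 1-12: 12 each from A, C, D, E = 12*4 = 48 chips; eligible A, C, D, E
Layer 13-17: 5 each from A, C, D = 5*3 = 15 chips; eligible A, C, D
Layer 18-47: 30 each from A, C = 30*2 = 60 chips; eligible A, C

Pot 1: 48 chips, eligible: A, C, D, E
Pot 2: 15 chips, eligible: A, C, D
Pot 3: 60 chips, eligible: A, C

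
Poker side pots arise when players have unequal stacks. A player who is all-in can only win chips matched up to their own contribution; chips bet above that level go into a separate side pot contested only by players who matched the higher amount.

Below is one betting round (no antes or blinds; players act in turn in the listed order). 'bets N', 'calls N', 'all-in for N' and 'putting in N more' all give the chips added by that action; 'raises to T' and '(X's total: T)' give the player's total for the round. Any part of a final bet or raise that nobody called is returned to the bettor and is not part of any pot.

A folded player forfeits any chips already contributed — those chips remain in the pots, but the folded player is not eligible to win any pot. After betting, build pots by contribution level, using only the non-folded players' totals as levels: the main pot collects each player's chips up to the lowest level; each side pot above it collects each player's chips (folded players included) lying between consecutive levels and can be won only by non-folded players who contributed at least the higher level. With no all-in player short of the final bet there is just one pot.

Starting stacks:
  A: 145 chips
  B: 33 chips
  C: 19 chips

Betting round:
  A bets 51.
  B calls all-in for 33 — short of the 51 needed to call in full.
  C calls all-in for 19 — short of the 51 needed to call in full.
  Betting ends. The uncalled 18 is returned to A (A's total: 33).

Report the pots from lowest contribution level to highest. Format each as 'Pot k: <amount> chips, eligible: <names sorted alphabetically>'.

Contributions (after 18 returned to A): A=33, B=33, C=19
Pot levels (distinct totals of non-folded players): 19, 33
Layer 1-19: 19 each from A, B, C = 19*3 = 57 chips; eligible A, B, C
Layer 20-33: 14 each from A, B = 14*2 = 28 chips; eligible A, B

Pot 1: 57 chips, eligible: A, B, C
Pot 2: 28 chips, eligible: A, B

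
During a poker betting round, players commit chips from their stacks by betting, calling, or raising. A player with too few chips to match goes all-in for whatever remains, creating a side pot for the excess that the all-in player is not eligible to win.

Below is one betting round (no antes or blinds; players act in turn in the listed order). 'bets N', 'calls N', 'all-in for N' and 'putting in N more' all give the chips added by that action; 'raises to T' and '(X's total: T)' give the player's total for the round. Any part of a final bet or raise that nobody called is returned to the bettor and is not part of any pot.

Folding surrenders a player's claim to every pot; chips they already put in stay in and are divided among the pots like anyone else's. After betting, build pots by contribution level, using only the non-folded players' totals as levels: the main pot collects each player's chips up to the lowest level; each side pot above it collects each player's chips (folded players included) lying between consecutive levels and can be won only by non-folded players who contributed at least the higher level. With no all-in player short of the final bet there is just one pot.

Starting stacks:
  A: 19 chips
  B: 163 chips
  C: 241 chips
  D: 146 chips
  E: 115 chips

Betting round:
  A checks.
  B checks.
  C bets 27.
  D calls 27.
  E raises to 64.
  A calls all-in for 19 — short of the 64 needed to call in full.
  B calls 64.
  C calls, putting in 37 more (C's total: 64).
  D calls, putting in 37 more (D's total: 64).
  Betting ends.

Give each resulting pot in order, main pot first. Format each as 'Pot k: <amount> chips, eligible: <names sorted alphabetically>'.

Contributions: A=19, B=64, C=64, D=64, E=64
Pot levels (distinct totals of non-folded players): 19, 64
Layer 1-19: 19 each from A, B, C, D, E = 19*5 = 95 chips; eligible A, B, C, D, E
Layer 20-64: 45 each from B, C, D, E = 45*4 = 180 chips; eligible B, C, D, E

Pot 1: 95 chips, eligible: A, B, C, D, E
Pot 2: 180 chips, eligible: B, C, D, E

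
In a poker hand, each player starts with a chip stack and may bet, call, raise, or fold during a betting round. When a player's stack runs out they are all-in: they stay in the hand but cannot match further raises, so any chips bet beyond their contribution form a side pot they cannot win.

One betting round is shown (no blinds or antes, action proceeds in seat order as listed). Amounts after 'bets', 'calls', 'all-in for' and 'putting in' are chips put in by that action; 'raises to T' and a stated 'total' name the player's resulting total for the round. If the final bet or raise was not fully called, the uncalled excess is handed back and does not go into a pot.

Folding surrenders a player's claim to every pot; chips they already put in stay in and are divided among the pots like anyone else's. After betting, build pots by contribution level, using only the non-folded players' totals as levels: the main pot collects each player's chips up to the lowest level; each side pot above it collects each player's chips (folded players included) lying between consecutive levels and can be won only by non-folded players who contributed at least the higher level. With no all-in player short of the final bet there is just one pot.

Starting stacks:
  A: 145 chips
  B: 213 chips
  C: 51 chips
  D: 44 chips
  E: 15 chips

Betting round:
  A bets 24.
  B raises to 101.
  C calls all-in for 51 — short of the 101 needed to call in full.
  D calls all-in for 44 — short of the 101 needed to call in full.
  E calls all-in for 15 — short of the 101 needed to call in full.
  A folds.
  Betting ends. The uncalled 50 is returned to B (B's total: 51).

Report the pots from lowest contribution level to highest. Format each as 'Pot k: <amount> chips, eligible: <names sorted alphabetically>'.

Contributions (after 50 returned to B): A=24, B=51, C=51, D=44, E=15
Folded: A
Pot levels (distinct totals of non-folded players): 15, 44, 51
Layer 1-15: 15 each from A, B, C, D, E = 15*5 = 75 chips; eligible B, C, D, E
Layer 16-44: A 9 + B 29 + C 29 + D 29 = 96 chips; eligible B, C, D
Layer 45-51: 7 each from B, C = 7*2 = 14 chips; eligible B, C

Pot 1: 75 chips, eligible: B, C, D, E
Pot 2: 96 chips, eligible: B, C, D
Pot 3: 14 chips, eligible: B, C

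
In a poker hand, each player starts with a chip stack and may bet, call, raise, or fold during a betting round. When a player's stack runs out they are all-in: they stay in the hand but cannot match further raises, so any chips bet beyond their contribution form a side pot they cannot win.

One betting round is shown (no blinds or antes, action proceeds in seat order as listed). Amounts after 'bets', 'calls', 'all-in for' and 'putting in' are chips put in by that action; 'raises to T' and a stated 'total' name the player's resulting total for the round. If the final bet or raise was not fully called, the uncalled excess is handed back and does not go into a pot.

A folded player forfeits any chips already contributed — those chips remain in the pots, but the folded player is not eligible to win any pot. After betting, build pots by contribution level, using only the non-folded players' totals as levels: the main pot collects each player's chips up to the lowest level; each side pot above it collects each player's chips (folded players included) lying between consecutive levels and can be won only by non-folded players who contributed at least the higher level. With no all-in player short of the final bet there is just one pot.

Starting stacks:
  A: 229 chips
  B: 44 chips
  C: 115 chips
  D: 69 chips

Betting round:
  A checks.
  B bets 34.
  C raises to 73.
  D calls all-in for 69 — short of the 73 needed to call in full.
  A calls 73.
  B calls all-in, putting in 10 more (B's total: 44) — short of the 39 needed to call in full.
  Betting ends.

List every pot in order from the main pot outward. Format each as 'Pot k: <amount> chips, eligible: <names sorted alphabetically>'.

Pot 1: 176 chips, eligible: A, B, C, D
Pot 2: 75 chips, eligible: A, C, D
Pot 3: 8 chips, eligible: A, C

Derivation:
Contributions: A=73, B=44, C=73, D=69
Pot levels (distinct totals of non-folded players): 44, 69, 73
Layer 1-44: 44 each from A, B, C, D = 44*4 = 176 chips; eligible A, B, C, D
Layer 45-69: 25 each from A, C, D = 25*3 = 75 chips; eligible A, C, D
Layer 70-73: 4 each from A, C = 4*2 = 8 chips; eligible A, C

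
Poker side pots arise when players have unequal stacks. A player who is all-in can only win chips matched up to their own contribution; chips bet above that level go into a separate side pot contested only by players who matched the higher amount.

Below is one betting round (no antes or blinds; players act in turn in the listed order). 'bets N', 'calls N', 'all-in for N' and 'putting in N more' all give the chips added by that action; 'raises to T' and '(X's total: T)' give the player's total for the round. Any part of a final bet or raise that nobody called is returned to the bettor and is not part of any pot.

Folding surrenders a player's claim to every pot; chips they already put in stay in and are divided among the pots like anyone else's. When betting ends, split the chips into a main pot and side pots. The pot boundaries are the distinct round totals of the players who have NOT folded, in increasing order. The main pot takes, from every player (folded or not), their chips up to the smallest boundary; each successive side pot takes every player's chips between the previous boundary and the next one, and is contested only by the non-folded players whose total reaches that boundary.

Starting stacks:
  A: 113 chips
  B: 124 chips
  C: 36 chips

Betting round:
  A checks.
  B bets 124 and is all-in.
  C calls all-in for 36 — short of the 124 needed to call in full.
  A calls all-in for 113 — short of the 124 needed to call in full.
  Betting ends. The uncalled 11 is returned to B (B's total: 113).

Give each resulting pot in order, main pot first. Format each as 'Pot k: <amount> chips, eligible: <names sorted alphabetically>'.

Pot 1: 108 chips, eligible: A, B, C
Pot 2: 154 chips, eligible: A, B

Derivation:
Contributions (after 11 returned to B): A=113, B=113, C=36
Pot levels (distinct totals of non-folded players): 36, 113
Layer 1-36: 36 each from A, B, C = 36*3 = 108 chips; eligible A, B, C
Layer 37-113: 77 each from A, B = 77*2 = 154 chips; eligible A, B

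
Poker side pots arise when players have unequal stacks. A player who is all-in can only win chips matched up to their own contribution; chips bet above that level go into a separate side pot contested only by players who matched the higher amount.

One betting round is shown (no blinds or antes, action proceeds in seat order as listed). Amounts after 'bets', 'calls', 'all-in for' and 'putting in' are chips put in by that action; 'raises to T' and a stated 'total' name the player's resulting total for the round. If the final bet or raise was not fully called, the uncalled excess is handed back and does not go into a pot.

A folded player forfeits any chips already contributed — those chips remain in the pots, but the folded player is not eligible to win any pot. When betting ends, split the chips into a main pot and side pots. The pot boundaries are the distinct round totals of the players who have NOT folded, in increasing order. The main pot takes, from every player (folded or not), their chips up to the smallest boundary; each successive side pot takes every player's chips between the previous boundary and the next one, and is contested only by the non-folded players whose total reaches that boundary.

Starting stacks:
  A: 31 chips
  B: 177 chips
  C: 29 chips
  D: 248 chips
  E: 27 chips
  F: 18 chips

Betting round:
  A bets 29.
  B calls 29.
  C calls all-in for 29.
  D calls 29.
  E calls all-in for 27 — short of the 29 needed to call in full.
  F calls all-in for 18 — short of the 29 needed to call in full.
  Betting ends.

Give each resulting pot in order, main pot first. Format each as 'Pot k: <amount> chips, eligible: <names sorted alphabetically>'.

Pot 1: 108 chips, eligible: A, B, C, D, E, F
Pot 2: 45 chips, eligible: A, B, C, D, E
Pot 3: 8 chips, eligible: A, B, C, D

Derivation:
Contributions: A=29, B=29, C=29, D=29, E=27, F=18
Pot levels (distinct totals of non-folded players): 18, 27, 29
Layer 1-18: 18 each from A, B, C, D, E, F = 18*6 = 108 chips; eligible A, B, C, D, E, F
Layer 19-27: 9 each from A, B, C, D, E = 9*5 = 45 chips; eligible A, B, C, D, E
Layer 28-29: 2 each from A, B, C, D = 2*4 = 8 chips; eligible A, B, C, D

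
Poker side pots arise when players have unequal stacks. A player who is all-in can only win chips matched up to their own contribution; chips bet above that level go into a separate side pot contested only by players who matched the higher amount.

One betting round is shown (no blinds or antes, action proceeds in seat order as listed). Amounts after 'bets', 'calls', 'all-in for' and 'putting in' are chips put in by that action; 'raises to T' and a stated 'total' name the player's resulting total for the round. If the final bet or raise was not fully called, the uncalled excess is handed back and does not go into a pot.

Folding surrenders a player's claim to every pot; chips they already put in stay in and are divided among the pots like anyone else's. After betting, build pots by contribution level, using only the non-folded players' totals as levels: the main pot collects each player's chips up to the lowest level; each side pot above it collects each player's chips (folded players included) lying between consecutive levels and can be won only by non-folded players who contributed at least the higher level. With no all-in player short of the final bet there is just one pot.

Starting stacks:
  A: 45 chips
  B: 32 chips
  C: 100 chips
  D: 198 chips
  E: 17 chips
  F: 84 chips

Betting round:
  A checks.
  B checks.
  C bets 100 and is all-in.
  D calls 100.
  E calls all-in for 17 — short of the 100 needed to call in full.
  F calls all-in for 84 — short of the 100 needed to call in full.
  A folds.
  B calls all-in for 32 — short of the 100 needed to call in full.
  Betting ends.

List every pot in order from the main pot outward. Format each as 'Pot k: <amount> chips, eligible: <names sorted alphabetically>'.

Pot 1: 85 chips, eligible: B, C, D, E, F
Pot 2: 60 chips, eligible: B, C, D, F
Pot 3: 156 chips, eligible: C, D, F
Pot 4: 32 chips, eligible: C, D

Derivation:
Contributions: B=32, C=100, D=100, E=17, F=84
Folded: A
Pot levels (distinct totals of non-folded players): 17, 32, 84, 100
Layer 1-17: 17 each from B, C, D, E, F = 17*5 = 85 chips; eligible B, C, D, E, F
Layer 18-32: 15 each from B, C, D, F = 15*4 = 60 chips; eligible B, C, D, F
Layer 33-84: 52 each from C, D, F = 52*3 = 156 chips; eligible C, D, F
Layer 85-100: 16 each from C, D = 16*2 = 32 chips; eligible C, D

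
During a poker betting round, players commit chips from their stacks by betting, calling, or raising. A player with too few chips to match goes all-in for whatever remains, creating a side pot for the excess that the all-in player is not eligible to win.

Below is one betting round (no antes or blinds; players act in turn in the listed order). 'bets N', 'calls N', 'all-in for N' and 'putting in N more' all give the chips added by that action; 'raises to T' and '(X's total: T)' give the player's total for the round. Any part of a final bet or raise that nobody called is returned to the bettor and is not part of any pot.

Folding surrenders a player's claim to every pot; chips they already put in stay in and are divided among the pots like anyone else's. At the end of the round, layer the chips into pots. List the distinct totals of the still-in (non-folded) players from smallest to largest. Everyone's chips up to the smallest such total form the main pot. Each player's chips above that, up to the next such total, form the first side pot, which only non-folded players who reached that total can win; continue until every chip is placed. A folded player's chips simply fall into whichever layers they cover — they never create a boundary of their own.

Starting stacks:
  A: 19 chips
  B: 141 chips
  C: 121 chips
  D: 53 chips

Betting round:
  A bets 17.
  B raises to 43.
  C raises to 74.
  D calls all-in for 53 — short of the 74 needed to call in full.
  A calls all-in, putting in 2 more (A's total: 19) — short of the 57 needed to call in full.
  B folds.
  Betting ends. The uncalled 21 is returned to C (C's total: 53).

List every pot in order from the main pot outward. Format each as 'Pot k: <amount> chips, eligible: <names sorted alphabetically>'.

Contributions (after 21 returned to C): A=19, B=43, C=53, D=53
Folded: B
Pot levels (distinct totals of non-folded players): 19, 53
Layer 1-19: 19 each from A, B, C, D = 19*4 = 76 chips; eligible A, C, D
Layer 20-53: B 24 + C 34 + D 34 = 92 chips; eligible C, D

Pot 1: 76 chips, eligible: A, C, D
Pot 2: 92 chips, eligible: C, D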